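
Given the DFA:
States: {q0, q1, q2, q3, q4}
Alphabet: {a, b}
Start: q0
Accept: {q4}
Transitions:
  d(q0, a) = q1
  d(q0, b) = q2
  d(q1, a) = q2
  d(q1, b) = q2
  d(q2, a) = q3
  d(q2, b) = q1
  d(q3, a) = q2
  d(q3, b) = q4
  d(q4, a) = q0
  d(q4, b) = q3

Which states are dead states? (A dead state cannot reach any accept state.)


Forward reachability from each state:
  q0 -> reaches accept state q4 (live)
  q1 -> reaches accept state q4 (live)
  q2 -> reaches accept state q4 (live)
  q3 -> reaches accept state q4 (live)
  q4 -> reaches accept state q4 (live)

None (all states can reach an accept state)


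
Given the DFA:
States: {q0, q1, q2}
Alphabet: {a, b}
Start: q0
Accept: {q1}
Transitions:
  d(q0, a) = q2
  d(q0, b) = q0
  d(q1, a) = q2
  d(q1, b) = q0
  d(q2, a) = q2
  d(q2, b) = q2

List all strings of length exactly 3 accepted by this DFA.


All strings of length 3: 8 total
Accepted: 0

None


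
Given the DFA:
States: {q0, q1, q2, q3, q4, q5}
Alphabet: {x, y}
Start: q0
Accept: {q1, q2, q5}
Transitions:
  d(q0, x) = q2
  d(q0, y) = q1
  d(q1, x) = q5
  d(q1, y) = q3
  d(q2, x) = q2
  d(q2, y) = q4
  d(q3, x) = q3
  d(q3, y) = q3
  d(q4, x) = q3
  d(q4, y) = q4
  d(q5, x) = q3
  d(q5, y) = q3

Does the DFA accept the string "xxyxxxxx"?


Trace: q0 -> q2 -> q2 -> q4 -> q3 -> q3 -> q3 -> q3 -> q3
Final state: q3
Accept states: {q1, q2, q5}

No, rejected (final state q3 is not an accept state)


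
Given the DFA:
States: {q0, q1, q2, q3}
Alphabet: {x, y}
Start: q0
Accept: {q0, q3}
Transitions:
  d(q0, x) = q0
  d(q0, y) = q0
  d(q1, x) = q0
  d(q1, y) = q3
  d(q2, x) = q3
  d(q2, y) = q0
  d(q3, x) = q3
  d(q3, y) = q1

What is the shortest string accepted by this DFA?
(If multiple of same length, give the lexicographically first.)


BFS by string length (lex-first path to each state shown):
  len 0: q0<-""
Found accept state at length 0.

"" (empty string)


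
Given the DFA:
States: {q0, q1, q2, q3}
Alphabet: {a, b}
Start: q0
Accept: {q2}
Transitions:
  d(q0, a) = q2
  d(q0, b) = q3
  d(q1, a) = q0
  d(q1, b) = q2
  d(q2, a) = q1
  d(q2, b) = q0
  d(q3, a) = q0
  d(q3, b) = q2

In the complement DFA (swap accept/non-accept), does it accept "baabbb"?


Trace: q0 -> q3 -> q0 -> q2 -> q0 -> q3 -> q2
Final: q2
Original accept: {q2}
Complement: q2 is in original accept

No, complement rejects (original accepts)


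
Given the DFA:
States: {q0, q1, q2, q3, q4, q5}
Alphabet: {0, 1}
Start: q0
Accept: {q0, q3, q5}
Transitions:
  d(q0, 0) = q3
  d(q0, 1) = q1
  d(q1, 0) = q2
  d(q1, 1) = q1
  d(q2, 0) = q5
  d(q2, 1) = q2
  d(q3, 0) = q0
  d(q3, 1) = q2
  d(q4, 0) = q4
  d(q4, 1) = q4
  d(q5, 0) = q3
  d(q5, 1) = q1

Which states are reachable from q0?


BFS from q0:
  layer 0: {q0}
  layer 1: {q1, q3}
  layer 2: {q2}
  layer 3: {q5}

{q0, q1, q2, q3, q5}


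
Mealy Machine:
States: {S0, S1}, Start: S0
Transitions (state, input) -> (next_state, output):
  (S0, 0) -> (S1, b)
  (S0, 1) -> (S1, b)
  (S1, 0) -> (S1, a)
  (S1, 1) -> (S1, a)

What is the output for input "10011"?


Step-by-step:
  (S0, 1) -> (S1, b)
  (S1, 0) -> (S1, a)
  (S1, 0) -> (S1, a)
  (S1, 1) -> (S1, a)
  (S1, 1) -> (S1, a)

"baaaa"


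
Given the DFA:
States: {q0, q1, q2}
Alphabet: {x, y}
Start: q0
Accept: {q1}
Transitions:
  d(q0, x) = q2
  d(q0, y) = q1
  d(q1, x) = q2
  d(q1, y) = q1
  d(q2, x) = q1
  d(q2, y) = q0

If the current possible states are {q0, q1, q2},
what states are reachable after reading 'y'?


Apply transition on 'y' from each current state:
  d(q0, y) = q1
  d(q1, y) = q1
  d(q2, y) = q0

{q0, q1}


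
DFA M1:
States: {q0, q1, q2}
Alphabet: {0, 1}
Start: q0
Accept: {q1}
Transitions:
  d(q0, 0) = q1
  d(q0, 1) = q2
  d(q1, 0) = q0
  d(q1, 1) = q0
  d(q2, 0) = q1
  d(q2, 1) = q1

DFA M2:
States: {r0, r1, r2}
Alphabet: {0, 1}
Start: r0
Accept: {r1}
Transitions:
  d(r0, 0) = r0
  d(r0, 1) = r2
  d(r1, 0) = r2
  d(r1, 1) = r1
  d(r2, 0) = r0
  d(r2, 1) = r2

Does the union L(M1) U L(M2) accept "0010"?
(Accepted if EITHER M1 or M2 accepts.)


M1: final=q1 accepted=True
M2: final=r0 accepted=False

Yes, union accepts


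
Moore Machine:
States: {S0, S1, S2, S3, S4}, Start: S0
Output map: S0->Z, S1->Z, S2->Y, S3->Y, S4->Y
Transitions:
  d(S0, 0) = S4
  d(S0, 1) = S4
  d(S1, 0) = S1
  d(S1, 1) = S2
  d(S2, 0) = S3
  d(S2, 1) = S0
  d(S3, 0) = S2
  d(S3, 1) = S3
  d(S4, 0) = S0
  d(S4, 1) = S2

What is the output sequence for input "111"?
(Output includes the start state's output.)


Start: S0 (output Z)
  --1--> S4 (output Y)
  --1--> S2 (output Y)
  --1--> S0 (output Z)

"ZYYZ"


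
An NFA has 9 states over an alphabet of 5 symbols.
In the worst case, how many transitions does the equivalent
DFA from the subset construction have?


Subset construction: one DFA state per subset of NFA states = 2^9 = 512 states.
Each DFA state has 5 outgoing transitions: 512 * 5 = 2560

2560


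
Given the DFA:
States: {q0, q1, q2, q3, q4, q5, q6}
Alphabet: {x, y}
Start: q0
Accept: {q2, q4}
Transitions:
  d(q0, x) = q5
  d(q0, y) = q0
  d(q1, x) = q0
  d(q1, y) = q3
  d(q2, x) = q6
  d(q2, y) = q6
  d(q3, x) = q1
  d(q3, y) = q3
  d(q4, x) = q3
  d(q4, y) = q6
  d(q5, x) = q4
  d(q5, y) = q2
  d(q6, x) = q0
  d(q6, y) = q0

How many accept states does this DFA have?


Accept states listed: {q2, q4}
Counting: q2(1) q4(2)

2


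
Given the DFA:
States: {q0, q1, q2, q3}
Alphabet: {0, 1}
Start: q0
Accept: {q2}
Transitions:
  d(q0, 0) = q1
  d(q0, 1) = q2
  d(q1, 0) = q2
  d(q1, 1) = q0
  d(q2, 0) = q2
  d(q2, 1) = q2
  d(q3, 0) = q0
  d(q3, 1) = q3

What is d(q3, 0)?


Looking up transition d(q3, 0)

q0


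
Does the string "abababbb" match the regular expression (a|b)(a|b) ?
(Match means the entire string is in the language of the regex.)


|string| = 8; first = 'a'; last = 'b'

No, "abababbb" does not match (a|b)(a|b)


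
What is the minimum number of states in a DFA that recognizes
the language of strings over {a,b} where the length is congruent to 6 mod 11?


States track (length) mod 11.
Need 11 states: one per remainder 0..10; accept = remainder 6.

11


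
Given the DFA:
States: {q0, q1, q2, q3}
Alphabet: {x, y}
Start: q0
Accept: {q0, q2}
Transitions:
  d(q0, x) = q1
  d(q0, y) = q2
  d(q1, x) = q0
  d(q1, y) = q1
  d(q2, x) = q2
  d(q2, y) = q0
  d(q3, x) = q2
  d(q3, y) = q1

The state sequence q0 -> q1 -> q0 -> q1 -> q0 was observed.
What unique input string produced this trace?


Trace back each transition to find the symbol:
  q0 --[x]--> q1
  q1 --[x]--> q0
  q0 --[x]--> q1
  q1 --[x]--> q0

"xxxx"


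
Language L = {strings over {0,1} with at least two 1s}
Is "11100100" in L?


count('1') = 4

Yes, "11100100" is in L


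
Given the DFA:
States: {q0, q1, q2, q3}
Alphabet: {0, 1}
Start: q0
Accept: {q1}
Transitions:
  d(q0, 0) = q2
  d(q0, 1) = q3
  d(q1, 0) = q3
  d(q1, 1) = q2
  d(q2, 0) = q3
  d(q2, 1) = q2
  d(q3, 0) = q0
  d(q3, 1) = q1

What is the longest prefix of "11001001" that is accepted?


Run the DFA, marking each prefix where the state is accepting:
  "" -> q0 [reject]
  "1" -> q3 [reject]
  "11" -> q1 [accept]
  "110" -> q3 [reject]
  "1100" -> q0 [reject]
  "11001" -> q3 [reject]
  "110010" -> q0 [reject]
  "1100100" -> q2 [reject]
  "11001001" -> q2 [reject]

"11"


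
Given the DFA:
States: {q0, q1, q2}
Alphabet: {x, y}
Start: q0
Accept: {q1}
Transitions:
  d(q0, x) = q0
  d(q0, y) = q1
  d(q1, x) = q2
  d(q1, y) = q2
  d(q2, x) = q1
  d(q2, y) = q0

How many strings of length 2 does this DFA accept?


Enumerating all length-2 strings:
  "xx" -> q0 [reject]
  "xy" -> q1 [accept]
  "yx" -> q2 [reject]
  "yy" -> q2 [reject]

1 out of 4


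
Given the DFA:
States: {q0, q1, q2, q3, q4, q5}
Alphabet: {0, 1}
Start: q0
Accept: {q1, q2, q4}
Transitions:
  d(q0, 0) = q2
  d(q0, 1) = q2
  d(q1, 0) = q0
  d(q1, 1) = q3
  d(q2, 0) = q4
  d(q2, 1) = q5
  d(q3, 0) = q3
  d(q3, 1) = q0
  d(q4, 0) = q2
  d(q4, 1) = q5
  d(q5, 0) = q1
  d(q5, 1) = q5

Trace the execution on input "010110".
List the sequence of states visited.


Input: 010110
d(q0, 0) = q2
d(q2, 1) = q5
d(q5, 0) = q1
d(q1, 1) = q3
d(q3, 1) = q0
d(q0, 0) = q2


q0 -> q2 -> q5 -> q1 -> q3 -> q0 -> q2


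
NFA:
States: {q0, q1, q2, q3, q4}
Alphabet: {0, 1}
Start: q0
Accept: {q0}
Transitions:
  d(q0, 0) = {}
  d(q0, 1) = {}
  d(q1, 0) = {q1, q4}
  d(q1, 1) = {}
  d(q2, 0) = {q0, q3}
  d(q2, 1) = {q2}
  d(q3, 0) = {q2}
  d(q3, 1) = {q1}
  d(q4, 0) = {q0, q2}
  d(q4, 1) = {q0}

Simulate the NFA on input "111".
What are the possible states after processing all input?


Start: {q0}
  --1--> {}
  --1--> {}
  --1--> {}

{} (empty set, no valid transitions)


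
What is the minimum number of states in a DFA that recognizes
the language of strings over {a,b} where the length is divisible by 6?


States track (length) mod 6.
Need 6 states: one per remainder 0..5; accept = remainder 0.

6


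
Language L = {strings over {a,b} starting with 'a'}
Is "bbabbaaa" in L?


first symbol = 'b'

No, "bbabbaaa" is not in L


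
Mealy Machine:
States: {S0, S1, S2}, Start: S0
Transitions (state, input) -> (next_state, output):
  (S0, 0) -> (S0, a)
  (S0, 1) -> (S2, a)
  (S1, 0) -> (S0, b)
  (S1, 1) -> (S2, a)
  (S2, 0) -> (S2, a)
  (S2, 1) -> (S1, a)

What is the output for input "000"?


Step-by-step:
  (S0, 0) -> (S0, a)
  (S0, 0) -> (S0, a)
  (S0, 0) -> (S0, a)

"aaa"


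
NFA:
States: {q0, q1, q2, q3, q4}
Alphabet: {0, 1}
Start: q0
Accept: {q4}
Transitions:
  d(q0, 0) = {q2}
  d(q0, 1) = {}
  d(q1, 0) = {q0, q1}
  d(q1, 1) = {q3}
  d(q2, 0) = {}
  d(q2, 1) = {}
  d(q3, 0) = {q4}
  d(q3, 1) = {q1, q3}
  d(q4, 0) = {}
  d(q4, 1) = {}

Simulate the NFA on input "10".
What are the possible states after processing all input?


Start: {q0}
  --1--> {}
  --0--> {}

{} (empty set, no valid transitions)


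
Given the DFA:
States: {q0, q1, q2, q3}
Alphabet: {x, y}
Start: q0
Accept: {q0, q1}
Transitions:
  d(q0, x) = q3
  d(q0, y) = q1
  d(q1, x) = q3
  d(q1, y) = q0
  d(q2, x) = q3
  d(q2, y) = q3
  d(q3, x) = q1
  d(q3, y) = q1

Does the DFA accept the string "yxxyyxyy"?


Trace: q0 -> q1 -> q3 -> q1 -> q0 -> q1 -> q3 -> q1 -> q0
Final state: q0
Accept states: {q0, q1}

Yes, accepted (final state q0 is an accept state)


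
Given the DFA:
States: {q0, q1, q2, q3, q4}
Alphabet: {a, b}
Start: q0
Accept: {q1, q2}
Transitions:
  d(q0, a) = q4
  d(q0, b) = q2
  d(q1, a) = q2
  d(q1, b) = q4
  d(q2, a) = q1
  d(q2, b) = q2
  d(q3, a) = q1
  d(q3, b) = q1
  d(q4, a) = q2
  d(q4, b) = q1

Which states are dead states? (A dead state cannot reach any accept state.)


Forward reachability from each state:
  q0 -> reaches accept state q1 (live)
  q1 -> reaches accept state q1 (live)
  q2 -> reaches accept state q1 (live)
  q3 -> reaches accept state q1 (live)
  q4 -> reaches accept state q1 (live)

None (all states can reach an accept state)


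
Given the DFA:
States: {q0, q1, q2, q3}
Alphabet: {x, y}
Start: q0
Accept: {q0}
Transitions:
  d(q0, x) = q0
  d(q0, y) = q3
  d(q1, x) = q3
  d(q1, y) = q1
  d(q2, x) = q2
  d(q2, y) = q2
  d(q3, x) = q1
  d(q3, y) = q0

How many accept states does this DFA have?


Accept states listed: {q0}
Counting: q0(1)

1


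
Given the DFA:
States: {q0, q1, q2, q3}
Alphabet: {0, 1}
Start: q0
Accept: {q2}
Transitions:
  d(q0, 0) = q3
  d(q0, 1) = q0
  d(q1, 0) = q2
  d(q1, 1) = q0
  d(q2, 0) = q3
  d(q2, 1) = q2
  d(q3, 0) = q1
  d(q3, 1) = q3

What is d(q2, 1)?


Looking up transition d(q2, 1)

q2


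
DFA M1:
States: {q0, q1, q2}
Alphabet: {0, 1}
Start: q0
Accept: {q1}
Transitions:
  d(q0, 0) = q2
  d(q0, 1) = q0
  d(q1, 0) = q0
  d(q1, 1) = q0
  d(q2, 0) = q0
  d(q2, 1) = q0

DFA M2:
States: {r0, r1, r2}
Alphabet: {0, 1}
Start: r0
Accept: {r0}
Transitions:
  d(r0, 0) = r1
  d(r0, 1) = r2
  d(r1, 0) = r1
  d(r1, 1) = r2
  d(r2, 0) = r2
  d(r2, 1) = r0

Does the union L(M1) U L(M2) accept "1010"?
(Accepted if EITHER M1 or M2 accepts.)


M1: final=q2 accepted=False
M2: final=r1 accepted=False

No, union rejects (neither accepts)


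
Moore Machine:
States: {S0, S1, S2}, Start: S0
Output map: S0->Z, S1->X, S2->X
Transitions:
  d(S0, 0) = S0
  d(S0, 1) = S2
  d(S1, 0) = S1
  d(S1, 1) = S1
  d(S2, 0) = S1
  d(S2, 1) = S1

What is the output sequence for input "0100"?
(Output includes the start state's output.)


Start: S0 (output Z)
  --0--> S0 (output Z)
  --1--> S2 (output X)
  --0--> S1 (output X)
  --0--> S1 (output X)

"ZZXXX"


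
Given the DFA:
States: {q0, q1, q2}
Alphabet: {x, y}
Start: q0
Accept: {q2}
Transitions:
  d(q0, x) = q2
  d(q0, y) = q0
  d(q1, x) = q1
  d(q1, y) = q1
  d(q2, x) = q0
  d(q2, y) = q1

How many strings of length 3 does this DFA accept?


Enumerating all length-3 strings:
  "xxx" -> q2 [accept]
  "xxy" -> q0 [reject]
  "xyx" -> q1 [reject]
  "xyy" -> q1 [reject]
  "yxx" -> q0 [reject]
  "yxy" -> q1 [reject]
  "yyx" -> q2 [accept]
  "yyy" -> q0 [reject]

2 out of 8


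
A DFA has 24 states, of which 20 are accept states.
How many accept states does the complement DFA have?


Complement swaps accept and non-accept states.
24 - 20 = 4

4


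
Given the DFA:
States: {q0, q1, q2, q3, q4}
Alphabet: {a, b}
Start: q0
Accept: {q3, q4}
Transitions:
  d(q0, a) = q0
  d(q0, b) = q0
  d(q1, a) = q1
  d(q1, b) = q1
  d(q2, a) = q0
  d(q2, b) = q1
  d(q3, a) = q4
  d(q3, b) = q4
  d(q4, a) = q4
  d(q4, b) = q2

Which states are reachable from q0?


BFS from q0:
  layer 0: {q0}

{q0}


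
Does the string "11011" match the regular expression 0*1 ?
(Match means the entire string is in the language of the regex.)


|string| = 5; first = '1'; last = '1'

No, "11011" does not match 0*1


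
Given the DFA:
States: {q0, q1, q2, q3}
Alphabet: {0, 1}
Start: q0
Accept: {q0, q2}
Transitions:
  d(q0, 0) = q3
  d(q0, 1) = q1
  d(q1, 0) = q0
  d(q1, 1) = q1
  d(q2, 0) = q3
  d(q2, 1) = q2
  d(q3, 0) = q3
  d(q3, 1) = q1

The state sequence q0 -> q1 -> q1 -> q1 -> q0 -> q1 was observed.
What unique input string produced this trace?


Trace back each transition to find the symbol:
  q0 --[1]--> q1
  q1 --[1]--> q1
  q1 --[1]--> q1
  q1 --[0]--> q0
  q0 --[1]--> q1

"11101"


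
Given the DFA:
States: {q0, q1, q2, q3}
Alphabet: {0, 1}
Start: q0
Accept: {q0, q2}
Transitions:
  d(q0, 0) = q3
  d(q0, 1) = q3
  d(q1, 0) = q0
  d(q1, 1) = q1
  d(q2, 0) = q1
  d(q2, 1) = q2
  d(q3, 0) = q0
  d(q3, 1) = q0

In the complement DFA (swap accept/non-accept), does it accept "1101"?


Trace: q0 -> q3 -> q0 -> q3 -> q0
Final: q0
Original accept: {q0, q2}
Complement: q0 is in original accept

No, complement rejects (original accepts)


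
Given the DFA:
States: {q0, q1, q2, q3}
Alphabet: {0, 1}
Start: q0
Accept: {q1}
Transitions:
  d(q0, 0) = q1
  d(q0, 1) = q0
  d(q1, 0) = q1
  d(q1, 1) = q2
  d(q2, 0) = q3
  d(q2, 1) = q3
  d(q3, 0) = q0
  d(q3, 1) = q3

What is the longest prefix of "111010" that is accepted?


Run the DFA, marking each prefix where the state is accepting:
  "" -> q0 [reject]
  "1" -> q0 [reject]
  "11" -> q0 [reject]
  "111" -> q0 [reject]
  "1110" -> q1 [accept]
  "11101" -> q2 [reject]
  "111010" -> q3 [reject]

"1110"


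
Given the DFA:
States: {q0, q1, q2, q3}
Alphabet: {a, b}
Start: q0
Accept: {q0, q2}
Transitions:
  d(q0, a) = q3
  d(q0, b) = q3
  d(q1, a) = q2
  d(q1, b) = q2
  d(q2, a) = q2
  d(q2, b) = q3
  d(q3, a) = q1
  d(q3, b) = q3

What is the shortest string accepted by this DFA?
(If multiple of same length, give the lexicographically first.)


BFS by string length (lex-first path to each state shown):
  len 0: q0<-""
Found accept state at length 0.

"" (empty string)


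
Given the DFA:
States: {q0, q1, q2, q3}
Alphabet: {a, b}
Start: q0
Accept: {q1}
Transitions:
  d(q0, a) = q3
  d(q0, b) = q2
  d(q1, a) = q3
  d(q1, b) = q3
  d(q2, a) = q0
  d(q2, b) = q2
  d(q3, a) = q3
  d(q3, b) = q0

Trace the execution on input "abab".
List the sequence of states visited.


Input: abab
d(q0, a) = q3
d(q3, b) = q0
d(q0, a) = q3
d(q3, b) = q0


q0 -> q3 -> q0 -> q3 -> q0


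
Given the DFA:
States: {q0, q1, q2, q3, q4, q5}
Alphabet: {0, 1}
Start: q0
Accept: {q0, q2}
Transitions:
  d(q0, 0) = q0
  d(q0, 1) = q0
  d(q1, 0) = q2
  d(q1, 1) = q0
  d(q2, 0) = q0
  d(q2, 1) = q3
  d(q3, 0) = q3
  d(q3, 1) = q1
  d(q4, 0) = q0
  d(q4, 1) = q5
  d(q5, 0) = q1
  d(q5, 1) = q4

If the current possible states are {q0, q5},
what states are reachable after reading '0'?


Apply transition on '0' from each current state:
  d(q0, 0) = q0
  d(q5, 0) = q1

{q0, q1}


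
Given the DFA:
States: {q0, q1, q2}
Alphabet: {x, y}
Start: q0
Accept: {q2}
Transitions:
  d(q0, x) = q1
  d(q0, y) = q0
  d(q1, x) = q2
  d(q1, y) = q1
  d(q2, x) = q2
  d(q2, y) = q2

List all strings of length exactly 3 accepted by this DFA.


All strings of length 3: 8 total
Accepted: 4

"xxx", "xxy", "xyx", "yxx"


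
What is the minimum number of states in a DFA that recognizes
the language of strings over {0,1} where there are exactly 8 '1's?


States: count = 0, 1, ..., 8 (that's 9 states), plus a dead state for count > 8.
Total: 9 + 1 = 10. Accept = count-8 state.

10


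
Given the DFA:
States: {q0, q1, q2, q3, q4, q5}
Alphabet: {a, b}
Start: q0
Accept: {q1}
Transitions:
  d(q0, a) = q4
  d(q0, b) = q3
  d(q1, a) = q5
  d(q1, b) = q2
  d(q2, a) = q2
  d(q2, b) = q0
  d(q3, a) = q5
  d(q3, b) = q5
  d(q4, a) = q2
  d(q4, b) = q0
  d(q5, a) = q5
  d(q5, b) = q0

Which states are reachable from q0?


BFS from q0:
  layer 0: {q0}
  layer 1: {q3, q4}
  layer 2: {q2, q5}

{q0, q2, q3, q4, q5}


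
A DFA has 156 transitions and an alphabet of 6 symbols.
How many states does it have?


Each state has exactly one transition per symbol.
states = transitions / |alphabet| = 156 / 6 = 26

26


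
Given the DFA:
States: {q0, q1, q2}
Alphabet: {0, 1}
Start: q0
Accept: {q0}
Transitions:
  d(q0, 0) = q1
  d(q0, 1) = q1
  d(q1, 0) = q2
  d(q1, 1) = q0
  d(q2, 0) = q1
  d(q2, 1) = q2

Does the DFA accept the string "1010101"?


Trace: q0 -> q1 -> q2 -> q2 -> q1 -> q0 -> q1 -> q0
Final state: q0
Accept states: {q0}

Yes, accepted (final state q0 is an accept state)


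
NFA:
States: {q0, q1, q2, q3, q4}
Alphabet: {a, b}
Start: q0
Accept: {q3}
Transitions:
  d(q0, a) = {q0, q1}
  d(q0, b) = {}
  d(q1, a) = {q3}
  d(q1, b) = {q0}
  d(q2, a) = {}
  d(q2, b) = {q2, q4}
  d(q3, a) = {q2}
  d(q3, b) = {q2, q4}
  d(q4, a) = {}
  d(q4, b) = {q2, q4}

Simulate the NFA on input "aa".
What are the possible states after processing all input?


Start: {q0}
  --a--> {q0, q1}
  --a--> {q0, q1, q3}

{q0, q1, q3}


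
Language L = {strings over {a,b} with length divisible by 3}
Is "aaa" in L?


length = 3; 3 mod 3 = 0

Yes, "aaa" is in L


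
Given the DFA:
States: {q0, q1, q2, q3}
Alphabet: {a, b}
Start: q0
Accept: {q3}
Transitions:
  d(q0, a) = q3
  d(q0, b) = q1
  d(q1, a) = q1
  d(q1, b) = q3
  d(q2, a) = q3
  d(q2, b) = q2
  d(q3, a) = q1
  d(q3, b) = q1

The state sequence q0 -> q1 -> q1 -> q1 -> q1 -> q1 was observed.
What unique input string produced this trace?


Trace back each transition to find the symbol:
  q0 --[b]--> q1
  q1 --[a]--> q1
  q1 --[a]--> q1
  q1 --[a]--> q1
  q1 --[a]--> q1

"baaaa"


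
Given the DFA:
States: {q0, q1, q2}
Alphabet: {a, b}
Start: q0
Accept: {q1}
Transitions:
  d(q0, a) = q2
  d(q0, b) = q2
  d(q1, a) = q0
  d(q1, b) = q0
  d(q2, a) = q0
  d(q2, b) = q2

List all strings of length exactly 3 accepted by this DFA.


All strings of length 3: 8 total
Accepted: 0

None


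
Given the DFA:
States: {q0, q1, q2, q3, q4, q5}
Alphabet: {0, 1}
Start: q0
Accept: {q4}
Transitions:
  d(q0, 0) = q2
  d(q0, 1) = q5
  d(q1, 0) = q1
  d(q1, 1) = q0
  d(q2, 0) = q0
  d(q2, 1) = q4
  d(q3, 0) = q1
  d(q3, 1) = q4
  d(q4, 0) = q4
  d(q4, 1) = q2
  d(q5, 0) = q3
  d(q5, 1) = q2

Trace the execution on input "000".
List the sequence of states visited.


Input: 000
d(q0, 0) = q2
d(q2, 0) = q0
d(q0, 0) = q2


q0 -> q2 -> q0 -> q2


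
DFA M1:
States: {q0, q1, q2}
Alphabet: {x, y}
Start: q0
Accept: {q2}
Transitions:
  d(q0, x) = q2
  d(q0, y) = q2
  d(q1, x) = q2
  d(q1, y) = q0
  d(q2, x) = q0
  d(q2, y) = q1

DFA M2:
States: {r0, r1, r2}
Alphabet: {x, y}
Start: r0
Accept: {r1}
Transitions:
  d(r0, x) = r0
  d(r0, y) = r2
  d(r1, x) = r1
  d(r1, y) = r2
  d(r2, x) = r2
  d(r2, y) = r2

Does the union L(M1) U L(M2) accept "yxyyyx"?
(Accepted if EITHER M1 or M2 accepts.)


M1: final=q2 accepted=True
M2: final=r2 accepted=False

Yes, union accepts


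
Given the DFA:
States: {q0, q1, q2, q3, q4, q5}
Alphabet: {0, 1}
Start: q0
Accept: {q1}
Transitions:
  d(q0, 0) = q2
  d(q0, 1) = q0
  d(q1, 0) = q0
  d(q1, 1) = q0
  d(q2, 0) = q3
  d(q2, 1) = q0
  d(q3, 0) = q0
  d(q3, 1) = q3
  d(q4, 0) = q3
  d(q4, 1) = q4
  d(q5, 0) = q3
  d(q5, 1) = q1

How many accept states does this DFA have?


Accept states listed: {q1}
Counting: q1(1)

1


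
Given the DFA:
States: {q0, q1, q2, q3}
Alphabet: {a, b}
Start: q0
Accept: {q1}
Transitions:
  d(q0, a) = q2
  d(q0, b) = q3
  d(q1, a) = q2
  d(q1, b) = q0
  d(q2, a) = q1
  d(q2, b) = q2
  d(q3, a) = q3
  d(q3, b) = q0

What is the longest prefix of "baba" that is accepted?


Run the DFA, marking each prefix where the state is accepting:
  "" -> q0 [reject]
  "b" -> q3 [reject]
  "ba" -> q3 [reject]
  "bab" -> q0 [reject]
  "baba" -> q2 [reject]

No prefix is accepted


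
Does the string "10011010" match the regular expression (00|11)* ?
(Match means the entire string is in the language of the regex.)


|string| = 8; first = '1'; last = '0'

No, "10011010" does not match (00|11)*


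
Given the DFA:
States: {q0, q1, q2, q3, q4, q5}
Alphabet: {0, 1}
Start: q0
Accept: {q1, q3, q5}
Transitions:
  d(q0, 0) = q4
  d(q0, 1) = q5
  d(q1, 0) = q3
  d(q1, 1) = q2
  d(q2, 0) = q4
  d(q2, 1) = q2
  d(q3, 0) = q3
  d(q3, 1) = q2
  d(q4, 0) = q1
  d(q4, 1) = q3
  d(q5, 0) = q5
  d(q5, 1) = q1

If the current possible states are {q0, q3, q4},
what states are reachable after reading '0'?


Apply transition on '0' from each current state:
  d(q0, 0) = q4
  d(q3, 0) = q3
  d(q4, 0) = q1

{q1, q3, q4}


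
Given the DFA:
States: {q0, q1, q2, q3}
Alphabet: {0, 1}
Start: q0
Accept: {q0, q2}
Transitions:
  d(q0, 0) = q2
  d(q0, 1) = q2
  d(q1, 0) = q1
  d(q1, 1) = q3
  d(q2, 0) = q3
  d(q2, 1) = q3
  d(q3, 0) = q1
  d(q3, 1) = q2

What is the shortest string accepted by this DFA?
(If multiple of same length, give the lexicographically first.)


BFS by string length (lex-first path to each state shown):
  len 0: q0<-""
Found accept state at length 0.

"" (empty string)


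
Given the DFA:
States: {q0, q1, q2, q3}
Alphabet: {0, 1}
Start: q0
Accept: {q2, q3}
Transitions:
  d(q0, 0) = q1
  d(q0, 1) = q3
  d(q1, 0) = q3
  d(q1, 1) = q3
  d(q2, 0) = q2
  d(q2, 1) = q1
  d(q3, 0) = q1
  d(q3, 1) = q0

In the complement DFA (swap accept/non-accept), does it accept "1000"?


Trace: q0 -> q3 -> q1 -> q3 -> q1
Final: q1
Original accept: {q2, q3}
Complement: q1 is not in original accept

Yes, complement accepts (original rejects)


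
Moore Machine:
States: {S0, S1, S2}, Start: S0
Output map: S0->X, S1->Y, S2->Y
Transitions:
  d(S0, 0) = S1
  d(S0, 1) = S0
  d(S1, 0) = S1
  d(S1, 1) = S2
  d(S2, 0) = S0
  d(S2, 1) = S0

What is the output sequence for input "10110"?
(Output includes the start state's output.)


Start: S0 (output X)
  --1--> S0 (output X)
  --0--> S1 (output Y)
  --1--> S2 (output Y)
  --1--> S0 (output X)
  --0--> S1 (output Y)

"XXYYXY"


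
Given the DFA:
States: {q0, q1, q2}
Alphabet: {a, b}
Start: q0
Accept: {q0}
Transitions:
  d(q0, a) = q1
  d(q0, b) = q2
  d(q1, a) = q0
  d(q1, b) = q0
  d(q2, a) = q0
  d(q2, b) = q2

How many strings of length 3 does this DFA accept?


Enumerating all length-3 strings:
  "aaa" -> q1 [reject]
  "aab" -> q2 [reject]
  "aba" -> q1 [reject]
  "abb" -> q2 [reject]
  "baa" -> q1 [reject]
  "bab" -> q2 [reject]
  "bba" -> q0 [accept]
  "bbb" -> q2 [reject]

1 out of 8


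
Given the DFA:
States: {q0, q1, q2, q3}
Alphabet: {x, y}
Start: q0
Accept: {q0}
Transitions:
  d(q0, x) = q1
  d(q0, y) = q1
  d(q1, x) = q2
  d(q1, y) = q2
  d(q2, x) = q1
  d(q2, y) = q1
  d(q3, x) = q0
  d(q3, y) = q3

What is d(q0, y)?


Looking up transition d(q0, y)

q1


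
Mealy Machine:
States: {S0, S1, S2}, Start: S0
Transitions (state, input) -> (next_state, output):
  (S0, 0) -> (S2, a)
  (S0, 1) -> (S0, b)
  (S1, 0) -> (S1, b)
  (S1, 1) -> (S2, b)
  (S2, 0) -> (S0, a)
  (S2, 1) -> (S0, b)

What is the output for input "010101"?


Step-by-step:
  (S0, 0) -> (S2, a)
  (S2, 1) -> (S0, b)
  (S0, 0) -> (S2, a)
  (S2, 1) -> (S0, b)
  (S0, 0) -> (S2, a)
  (S2, 1) -> (S0, b)

"ababab"


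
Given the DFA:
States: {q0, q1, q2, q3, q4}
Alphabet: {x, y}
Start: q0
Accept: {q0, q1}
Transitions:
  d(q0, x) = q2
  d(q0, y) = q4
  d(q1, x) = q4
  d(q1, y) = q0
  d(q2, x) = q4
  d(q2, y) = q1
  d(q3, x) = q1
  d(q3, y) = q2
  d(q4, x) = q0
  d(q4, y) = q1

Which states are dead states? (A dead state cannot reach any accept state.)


Forward reachability from each state:
  q0 -> reaches accept state q0 (live)
  q1 -> reaches accept state q0 (live)
  q2 -> reaches accept state q0 (live)
  q3 -> reaches accept state q0 (live)
  q4 -> reaches accept state q0 (live)

None (all states can reach an accept state)


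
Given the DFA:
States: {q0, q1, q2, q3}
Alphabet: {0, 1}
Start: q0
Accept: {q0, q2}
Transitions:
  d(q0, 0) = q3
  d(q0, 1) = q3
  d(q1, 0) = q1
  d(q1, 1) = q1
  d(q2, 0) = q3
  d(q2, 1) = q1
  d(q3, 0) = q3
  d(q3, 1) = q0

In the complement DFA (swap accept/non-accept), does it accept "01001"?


Trace: q0 -> q3 -> q0 -> q3 -> q3 -> q0
Final: q0
Original accept: {q0, q2}
Complement: q0 is in original accept

No, complement rejects (original accepts)


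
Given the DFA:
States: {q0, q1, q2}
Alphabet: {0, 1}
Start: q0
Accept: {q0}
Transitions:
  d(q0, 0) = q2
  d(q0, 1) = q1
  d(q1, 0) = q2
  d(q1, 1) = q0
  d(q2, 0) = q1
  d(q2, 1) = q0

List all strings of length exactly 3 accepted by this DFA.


All strings of length 3: 8 total
Accepted: 2

"001", "101"


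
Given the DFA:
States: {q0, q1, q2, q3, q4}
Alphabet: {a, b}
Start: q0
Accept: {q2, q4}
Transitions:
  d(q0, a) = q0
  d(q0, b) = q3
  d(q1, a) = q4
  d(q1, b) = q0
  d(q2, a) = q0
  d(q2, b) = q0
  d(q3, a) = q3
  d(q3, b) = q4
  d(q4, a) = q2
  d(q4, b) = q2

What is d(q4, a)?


Looking up transition d(q4, a)

q2


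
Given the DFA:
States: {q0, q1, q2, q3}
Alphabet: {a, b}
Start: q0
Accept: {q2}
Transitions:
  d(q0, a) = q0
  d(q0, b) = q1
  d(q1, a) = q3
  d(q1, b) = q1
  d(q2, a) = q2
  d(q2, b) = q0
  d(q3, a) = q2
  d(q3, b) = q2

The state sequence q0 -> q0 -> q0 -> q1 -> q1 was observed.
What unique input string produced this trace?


Trace back each transition to find the symbol:
  q0 --[a]--> q0
  q0 --[a]--> q0
  q0 --[b]--> q1
  q1 --[b]--> q1

"aabb"


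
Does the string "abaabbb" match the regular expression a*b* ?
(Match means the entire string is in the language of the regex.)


|string| = 7; first = 'a'; last = 'b'

No, "abaabbb" does not match a*b*


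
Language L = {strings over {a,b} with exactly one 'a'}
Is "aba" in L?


count('a') = 2

No, "aba" is not in L


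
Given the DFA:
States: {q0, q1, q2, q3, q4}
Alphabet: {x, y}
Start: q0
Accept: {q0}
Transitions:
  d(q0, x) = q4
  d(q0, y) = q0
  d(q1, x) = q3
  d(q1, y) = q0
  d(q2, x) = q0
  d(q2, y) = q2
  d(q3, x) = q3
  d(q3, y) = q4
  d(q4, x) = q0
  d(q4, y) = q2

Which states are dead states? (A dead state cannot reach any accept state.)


Forward reachability from each state:
  q0 -> reaches accept state q0 (live)
  q1 -> reaches accept state q0 (live)
  q2 -> reaches accept state q0 (live)
  q3 -> reaches accept state q0 (live)
  q4 -> reaches accept state q0 (live)

None (all states can reach an accept state)


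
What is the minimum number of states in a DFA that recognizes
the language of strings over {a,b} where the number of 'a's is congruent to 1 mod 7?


States track (count of 'a') mod 7.
Need 7 states: one per remainder 0..6; accept = remainder 1.

7


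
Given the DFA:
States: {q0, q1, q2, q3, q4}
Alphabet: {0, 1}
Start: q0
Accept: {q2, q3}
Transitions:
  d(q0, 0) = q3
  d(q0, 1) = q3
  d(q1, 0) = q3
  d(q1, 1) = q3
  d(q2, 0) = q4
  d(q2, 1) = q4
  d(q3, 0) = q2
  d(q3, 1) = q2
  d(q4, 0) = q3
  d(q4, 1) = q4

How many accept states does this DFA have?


Accept states listed: {q2, q3}
Counting: q2(1) q3(2)

2


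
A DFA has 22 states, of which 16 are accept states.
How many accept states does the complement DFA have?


Complement swaps accept and non-accept states.
22 - 16 = 6

6


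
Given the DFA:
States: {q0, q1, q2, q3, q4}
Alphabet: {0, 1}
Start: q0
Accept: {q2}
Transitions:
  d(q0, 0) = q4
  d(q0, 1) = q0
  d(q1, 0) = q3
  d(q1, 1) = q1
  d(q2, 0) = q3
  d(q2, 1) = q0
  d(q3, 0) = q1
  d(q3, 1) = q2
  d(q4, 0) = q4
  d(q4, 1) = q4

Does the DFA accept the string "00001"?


Trace: q0 -> q4 -> q4 -> q4 -> q4 -> q4
Final state: q4
Accept states: {q2}

No, rejected (final state q4 is not an accept state)


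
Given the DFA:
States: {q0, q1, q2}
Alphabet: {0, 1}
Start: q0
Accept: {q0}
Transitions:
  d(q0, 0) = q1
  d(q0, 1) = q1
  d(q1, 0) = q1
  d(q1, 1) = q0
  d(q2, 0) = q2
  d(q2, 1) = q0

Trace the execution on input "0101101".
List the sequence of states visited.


Input: 0101101
d(q0, 0) = q1
d(q1, 1) = q0
d(q0, 0) = q1
d(q1, 1) = q0
d(q0, 1) = q1
d(q1, 0) = q1
d(q1, 1) = q0


q0 -> q1 -> q0 -> q1 -> q0 -> q1 -> q1 -> q0


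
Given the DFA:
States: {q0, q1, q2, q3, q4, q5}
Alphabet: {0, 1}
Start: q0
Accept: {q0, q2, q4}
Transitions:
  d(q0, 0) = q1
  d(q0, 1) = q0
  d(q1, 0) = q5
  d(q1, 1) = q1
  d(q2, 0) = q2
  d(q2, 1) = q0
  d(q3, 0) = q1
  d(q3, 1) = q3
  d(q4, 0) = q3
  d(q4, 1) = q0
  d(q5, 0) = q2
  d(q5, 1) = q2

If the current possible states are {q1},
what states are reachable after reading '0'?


Apply transition on '0' from each current state:
  d(q1, 0) = q5

{q5}


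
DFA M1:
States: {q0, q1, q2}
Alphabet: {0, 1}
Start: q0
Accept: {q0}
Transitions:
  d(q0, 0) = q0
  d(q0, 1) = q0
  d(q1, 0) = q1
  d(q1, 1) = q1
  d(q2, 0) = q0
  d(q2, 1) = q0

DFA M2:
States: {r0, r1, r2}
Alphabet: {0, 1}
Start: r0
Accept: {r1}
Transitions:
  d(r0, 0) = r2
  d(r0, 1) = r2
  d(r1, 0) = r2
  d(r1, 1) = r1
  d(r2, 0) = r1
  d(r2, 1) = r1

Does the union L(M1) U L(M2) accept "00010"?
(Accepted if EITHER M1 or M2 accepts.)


M1: final=q0 accepted=True
M2: final=r2 accepted=False

Yes, union accepts


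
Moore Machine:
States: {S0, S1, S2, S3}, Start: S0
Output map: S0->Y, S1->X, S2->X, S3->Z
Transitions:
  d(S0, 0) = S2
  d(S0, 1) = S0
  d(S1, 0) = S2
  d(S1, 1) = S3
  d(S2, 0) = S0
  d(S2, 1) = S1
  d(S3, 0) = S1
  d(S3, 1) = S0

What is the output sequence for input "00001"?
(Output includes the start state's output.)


Start: S0 (output Y)
  --0--> S2 (output X)
  --0--> S0 (output Y)
  --0--> S2 (output X)
  --0--> S0 (output Y)
  --1--> S0 (output Y)

"YXYXYY"


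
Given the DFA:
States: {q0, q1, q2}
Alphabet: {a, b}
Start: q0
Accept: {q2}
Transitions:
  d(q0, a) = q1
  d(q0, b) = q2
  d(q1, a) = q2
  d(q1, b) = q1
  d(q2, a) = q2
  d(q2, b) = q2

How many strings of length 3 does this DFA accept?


Enumerating all length-3 strings:
  "aaa" -> q2 [accept]
  "aab" -> q2 [accept]
  "aba" -> q2 [accept]
  "abb" -> q1 [reject]
  "baa" -> q2 [accept]
  "bab" -> q2 [accept]
  "bba" -> q2 [accept]
  "bbb" -> q2 [accept]

7 out of 8


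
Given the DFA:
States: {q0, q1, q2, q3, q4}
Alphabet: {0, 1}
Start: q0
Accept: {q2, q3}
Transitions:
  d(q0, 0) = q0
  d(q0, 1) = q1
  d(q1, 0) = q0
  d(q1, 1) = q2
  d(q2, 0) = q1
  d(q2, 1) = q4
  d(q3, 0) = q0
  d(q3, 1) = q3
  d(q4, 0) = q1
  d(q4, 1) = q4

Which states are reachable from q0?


BFS from q0:
  layer 0: {q0}
  layer 1: {q1}
  layer 2: {q2}
  layer 3: {q4}

{q0, q1, q2, q4}


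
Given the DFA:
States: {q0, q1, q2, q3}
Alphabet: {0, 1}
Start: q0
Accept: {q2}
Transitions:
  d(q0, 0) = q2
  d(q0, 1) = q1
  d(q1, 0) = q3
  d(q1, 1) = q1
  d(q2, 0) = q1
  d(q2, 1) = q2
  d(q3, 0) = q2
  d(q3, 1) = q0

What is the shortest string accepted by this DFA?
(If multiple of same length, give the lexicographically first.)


BFS by string length (lex-first path to each state shown):
  len 0: q0<-""
  len 1: q1<-"1", q2<-"0"
Found accept state at length 1.

"0"


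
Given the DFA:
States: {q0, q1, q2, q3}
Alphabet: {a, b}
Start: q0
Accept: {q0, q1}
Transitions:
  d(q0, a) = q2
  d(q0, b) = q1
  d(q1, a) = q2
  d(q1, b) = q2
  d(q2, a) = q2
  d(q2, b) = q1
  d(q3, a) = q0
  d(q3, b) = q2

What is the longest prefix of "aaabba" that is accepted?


Run the DFA, marking each prefix where the state is accepting:
  "" -> q0 [accept]
  "a" -> q2 [reject]
  "aa" -> q2 [reject]
  "aaa" -> q2 [reject]
  "aaab" -> q1 [accept]
  "aaabb" -> q2 [reject]
  "aaabba" -> q2 [reject]

"aaab"


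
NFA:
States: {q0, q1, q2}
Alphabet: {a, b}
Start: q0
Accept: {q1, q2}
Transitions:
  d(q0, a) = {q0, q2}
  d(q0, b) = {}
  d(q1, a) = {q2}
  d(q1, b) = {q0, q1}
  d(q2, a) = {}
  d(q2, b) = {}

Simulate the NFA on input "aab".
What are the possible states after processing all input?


Start: {q0}
  --a--> {q0, q2}
  --a--> {q0, q2}
  --b--> {}

{} (empty set, no valid transitions)


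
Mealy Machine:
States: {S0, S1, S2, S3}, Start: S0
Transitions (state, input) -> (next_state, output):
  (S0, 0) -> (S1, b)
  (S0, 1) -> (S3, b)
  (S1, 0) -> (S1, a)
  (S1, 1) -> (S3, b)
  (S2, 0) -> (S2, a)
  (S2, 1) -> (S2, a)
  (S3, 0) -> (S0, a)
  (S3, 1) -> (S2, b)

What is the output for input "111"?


Step-by-step:
  (S0, 1) -> (S3, b)
  (S3, 1) -> (S2, b)
  (S2, 1) -> (S2, a)

"bba"


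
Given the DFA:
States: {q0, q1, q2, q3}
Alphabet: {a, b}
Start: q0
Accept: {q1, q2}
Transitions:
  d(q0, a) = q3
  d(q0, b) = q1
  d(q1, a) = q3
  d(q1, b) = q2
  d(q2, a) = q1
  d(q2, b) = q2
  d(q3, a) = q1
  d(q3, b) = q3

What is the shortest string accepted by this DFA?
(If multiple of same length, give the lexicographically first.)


BFS by string length (lex-first path to each state shown):
  len 0: q0<-""
  len 1: q1<-"b", q3<-"a"
Found accept state at length 1.

"b"


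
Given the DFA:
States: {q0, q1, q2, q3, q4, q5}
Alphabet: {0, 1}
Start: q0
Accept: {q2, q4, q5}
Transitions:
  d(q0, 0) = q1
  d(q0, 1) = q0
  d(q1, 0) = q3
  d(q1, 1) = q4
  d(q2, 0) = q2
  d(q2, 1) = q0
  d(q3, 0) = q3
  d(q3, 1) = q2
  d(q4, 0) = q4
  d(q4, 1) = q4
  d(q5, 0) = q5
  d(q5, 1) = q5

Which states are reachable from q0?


BFS from q0:
  layer 0: {q0}
  layer 1: {q1}
  layer 2: {q3, q4}
  layer 3: {q2}

{q0, q1, q2, q3, q4}


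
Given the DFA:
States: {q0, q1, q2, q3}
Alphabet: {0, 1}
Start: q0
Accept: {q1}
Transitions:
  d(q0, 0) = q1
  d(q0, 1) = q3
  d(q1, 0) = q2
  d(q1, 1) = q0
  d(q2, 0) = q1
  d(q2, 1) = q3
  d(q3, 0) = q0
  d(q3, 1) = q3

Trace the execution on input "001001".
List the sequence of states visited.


Input: 001001
d(q0, 0) = q1
d(q1, 0) = q2
d(q2, 1) = q3
d(q3, 0) = q0
d(q0, 0) = q1
d(q1, 1) = q0


q0 -> q1 -> q2 -> q3 -> q0 -> q1 -> q0


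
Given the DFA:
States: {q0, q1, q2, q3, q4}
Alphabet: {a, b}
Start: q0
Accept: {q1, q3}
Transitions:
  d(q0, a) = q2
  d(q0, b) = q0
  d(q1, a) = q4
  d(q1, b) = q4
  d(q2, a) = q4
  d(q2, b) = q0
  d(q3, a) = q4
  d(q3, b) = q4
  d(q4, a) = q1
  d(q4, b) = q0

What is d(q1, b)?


Looking up transition d(q1, b)

q4


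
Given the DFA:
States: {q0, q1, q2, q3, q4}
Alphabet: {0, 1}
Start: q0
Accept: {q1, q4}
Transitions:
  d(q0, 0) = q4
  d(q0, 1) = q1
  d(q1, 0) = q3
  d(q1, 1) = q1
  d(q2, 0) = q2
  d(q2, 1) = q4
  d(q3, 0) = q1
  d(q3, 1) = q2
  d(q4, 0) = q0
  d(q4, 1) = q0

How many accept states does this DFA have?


Accept states listed: {q1, q4}
Counting: q1(1) q4(2)

2


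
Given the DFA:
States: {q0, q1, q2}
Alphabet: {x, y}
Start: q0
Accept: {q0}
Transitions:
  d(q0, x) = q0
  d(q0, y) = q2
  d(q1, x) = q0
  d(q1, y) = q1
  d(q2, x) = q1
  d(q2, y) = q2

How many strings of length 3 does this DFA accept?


Enumerating all length-3 strings:
  "xxx" -> q0 [accept]
  "xxy" -> q2 [reject]
  "xyx" -> q1 [reject]
  "xyy" -> q2 [reject]
  "yxx" -> q0 [accept]
  "yxy" -> q1 [reject]
  "yyx" -> q1 [reject]
  "yyy" -> q2 [reject]

2 out of 8


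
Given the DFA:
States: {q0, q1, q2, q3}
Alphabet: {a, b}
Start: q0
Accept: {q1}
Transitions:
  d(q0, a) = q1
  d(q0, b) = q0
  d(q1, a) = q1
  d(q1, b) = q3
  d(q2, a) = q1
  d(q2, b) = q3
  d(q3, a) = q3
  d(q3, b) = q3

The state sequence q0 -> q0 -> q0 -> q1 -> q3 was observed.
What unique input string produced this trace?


Trace back each transition to find the symbol:
  q0 --[b]--> q0
  q0 --[b]--> q0
  q0 --[a]--> q1
  q1 --[b]--> q3

"bbab"


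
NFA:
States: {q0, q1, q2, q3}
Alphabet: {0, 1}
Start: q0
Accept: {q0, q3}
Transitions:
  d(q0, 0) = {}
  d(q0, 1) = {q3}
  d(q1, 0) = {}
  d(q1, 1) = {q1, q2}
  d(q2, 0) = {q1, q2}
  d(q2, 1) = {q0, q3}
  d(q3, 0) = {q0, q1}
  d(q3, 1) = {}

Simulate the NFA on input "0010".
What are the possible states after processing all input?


Start: {q0}
  --0--> {}
  --0--> {}
  --1--> {}
  --0--> {}

{} (empty set, no valid transitions)


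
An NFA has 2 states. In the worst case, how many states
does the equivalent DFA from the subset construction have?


Subset construction: one DFA state per subset of NFA states.
2^2 = 4

4


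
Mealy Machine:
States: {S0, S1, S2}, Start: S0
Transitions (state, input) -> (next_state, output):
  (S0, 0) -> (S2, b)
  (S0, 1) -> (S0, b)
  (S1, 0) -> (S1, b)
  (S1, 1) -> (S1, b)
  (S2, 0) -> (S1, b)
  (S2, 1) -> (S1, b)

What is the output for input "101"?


Step-by-step:
  (S0, 1) -> (S0, b)
  (S0, 0) -> (S2, b)
  (S2, 1) -> (S1, b)

"bbb"


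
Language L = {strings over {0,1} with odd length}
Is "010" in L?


length = 3; 3 mod 2 = 1

Yes, "010" is in L


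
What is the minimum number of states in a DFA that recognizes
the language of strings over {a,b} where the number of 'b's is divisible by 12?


States track (count of 'b') mod 12.
Need 12 states: one per remainder 0..11; accept = remainder 0.

12


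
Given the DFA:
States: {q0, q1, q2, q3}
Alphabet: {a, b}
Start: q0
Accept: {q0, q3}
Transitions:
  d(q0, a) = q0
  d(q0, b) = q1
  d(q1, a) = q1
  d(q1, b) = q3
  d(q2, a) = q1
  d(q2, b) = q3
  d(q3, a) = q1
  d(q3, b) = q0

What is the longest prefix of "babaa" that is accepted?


Run the DFA, marking each prefix where the state is accepting:
  "" -> q0 [accept]
  "b" -> q1 [reject]
  "ba" -> q1 [reject]
  "bab" -> q3 [accept]
  "baba" -> q1 [reject]
  "babaa" -> q1 [reject]

"bab"


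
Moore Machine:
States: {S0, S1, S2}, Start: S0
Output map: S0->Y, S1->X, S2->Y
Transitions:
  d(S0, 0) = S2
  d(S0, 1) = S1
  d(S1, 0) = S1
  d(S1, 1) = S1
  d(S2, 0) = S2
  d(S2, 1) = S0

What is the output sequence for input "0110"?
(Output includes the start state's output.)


Start: S0 (output Y)
  --0--> S2 (output Y)
  --1--> S0 (output Y)
  --1--> S1 (output X)
  --0--> S1 (output X)

"YYYXX"


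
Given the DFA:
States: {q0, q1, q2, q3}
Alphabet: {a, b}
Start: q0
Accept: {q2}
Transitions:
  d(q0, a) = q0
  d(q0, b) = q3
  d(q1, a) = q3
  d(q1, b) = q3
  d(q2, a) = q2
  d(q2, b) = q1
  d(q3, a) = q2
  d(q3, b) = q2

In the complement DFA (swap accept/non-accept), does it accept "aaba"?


Trace: q0 -> q0 -> q0 -> q3 -> q2
Final: q2
Original accept: {q2}
Complement: q2 is in original accept

No, complement rejects (original accepts)


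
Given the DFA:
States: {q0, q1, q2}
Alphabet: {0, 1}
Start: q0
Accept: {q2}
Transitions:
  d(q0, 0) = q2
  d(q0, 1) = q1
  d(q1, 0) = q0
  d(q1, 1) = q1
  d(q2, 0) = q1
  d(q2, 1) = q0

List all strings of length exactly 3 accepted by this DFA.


All strings of length 3: 8 total
Accepted: 2

"010", "100"


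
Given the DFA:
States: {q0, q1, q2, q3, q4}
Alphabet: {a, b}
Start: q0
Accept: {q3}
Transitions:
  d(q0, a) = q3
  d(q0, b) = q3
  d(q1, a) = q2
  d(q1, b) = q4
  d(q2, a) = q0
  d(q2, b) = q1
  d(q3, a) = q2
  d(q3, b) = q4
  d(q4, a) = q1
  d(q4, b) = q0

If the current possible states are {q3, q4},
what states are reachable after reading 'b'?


Apply transition on 'b' from each current state:
  d(q3, b) = q4
  d(q4, b) = q0

{q0, q4}
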